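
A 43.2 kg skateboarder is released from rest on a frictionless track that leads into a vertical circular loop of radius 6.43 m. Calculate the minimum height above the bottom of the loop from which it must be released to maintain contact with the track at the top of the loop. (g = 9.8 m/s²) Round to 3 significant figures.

h = 16.1 m

At the top, for minimum speed gravity alone supplies the centripetal force: mg = mv_top²/r ⇒ v_top² = gr = 63.01 m²/s²
Energy conservation from release height h to the top (height 2r): mgh = ½mv_top² + mg(2r)
h = v_top²/(2g) + 2r = r/2 + 2r = 5r/2 = 16.07 m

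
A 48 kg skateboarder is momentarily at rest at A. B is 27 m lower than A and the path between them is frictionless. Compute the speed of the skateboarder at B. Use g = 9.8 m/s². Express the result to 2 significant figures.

v = 23 m/s

By conservation of mechanical energy, mgh = ½mv²
v = √(2gh) = √(2 × 9.8 × 27) = √529.20 = 23.00 m/s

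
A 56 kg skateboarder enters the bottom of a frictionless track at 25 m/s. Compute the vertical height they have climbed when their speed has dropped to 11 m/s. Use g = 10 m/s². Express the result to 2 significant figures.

h = 25 m

Conservation of energy: ½mv₁² = ½mv₂² + mgh
h = (v₁² − v₂²)/(2g) = (25² − 11²)/(2 × 10) = 25.20 m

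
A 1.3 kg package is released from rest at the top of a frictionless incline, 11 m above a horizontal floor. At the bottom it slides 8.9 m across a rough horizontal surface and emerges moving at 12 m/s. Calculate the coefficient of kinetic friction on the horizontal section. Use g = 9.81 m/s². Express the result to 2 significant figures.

Applying the work–energy principle:
mgh = ½mv² + μ_k m g d
mgh = 140.28 J; ½mv² = 93.600 J
W_f = 140.28 − 93.600 = 46.68 J
μ_k = W_f/(mg·d) = 46.68/(12.75 × 8.9) = 0.4113

μ_k = 0.41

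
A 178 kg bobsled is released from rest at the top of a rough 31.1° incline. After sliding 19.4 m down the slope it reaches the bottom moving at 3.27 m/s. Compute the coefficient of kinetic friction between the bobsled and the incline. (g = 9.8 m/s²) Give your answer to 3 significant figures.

μ_k = 0.570

mgh = ½mv² + μ_k (mg cosθ) L, with h = L sinθ
mgL sinθ = 17480 J; ½mv² = 951.67 J
W_f = 17480 − 951.67 = 16529 J
μ_k = W_f/(mg cosθ · L) = 16529/(1494 × 19.4) = 0.5704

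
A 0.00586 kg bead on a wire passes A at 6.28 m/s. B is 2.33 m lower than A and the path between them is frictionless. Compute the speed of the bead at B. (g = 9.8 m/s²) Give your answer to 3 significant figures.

Energy conservation between the two points: ½mv₀² + mgh = ½mv²
v² = v₀² + 2gh = (6.28)² + 2(9.8)(2.33) = 85.106
v = √85.106 = 9.225 m/s

v = 9.23 m/s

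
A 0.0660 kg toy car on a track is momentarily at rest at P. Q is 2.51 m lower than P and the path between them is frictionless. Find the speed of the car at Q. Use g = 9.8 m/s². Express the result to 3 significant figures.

v = 7.01 m/s

By conservation of mechanical energy, mgh = ½mv²
The mass cancels from both sides.
v = √(2gh) = √(2 × 9.8 × 2.51) = √49.196 = 7.014 m/s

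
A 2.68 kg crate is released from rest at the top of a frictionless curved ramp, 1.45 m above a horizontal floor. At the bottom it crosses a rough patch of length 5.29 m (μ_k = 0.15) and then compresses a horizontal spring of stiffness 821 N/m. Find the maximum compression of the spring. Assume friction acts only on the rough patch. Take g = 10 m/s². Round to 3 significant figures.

Initial energy: E₁ = mgh = (2.68)(10)(1.45) = 38.860 J
Friction removes W_f = μ_k mg d = (0.15)(2.68)(10)(5.29) = 21.27 J
Energy reaching the spring: E = 38.860 − 21.27 = 17.594 J
At max compression ½kx² = E ⇒ x = √(2E/k) = √(2 × 17.594/821) = 0.2070 m

x = 0.207 m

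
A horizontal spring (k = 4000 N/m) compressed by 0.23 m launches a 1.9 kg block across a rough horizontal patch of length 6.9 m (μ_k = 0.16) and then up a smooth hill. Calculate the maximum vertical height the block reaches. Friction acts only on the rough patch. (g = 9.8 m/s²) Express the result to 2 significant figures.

Spring energy: E₀ = ½kx² = ½(4000)(0.23)² = 105.80 J
Friction: W_f = μ_k mg d = (0.16)(1.9)(9.8)(6.9) = 20.56 J
Energy at base of ramp: E = 105.80 − 20.56 = 85.244 J
At max height all remaining energy is PE: mgh = E ⇒ h = E/(mg) = 85.244/(1.9 × 9.8) = 4.578 m

h = 4.6 m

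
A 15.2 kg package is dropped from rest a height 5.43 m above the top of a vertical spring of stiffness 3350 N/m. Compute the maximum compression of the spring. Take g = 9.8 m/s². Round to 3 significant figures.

x = 0.741 m

Take the reference level at the top of the uncompressed spring. At max compression the package has fallen H + x and is momentarily at rest:
mg(H + x) = ½kx²
½(3350)x² − (15.2)(9.8)x − (15.2)(9.8)(5.43) = 0
1675x² − 149.0x − 808.9 = 0
x = [149.0 + √(22189 + 5.4193e+06)]/(2 × 1675) = 0.7408 m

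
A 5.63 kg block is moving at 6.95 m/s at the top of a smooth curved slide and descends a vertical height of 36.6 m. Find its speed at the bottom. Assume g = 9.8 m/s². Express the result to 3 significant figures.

v = 27.7 m/s

Equating total energy at the two states: ½mv₀² + mgh = ½mv²
v² = v₀² + 2gh = (6.95)² + 2(9.8)(36.6) = 765.66
v = √765.66 = 27.67 m/s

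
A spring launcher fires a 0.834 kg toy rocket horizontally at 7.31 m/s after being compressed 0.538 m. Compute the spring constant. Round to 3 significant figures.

k = 154 N/m

½kx² = ½mv²
k = mv²/x² = (0.834)(7.31)²/(0.538)² = 154.0 N/m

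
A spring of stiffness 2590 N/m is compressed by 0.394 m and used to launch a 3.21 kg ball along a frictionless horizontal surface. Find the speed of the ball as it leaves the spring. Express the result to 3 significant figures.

v = 11.2 m/s

The ball leaves the spring when the spring is at natural length, so ½kx² = ½mv²
v = x√(k/m) = 0.394 × √(2590/3.21) = 11.19 m/s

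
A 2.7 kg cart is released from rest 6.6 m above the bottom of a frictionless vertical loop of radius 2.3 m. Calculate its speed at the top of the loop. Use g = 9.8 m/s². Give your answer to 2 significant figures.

Energy conservation: mgh = ½mv_top² + mg(2r)
v_top² = 2g(h − 2r) = 2(9.8)(6.6 − 4.600) = 39.20
v_top = 6.261 m/s

v = 6.3 m/s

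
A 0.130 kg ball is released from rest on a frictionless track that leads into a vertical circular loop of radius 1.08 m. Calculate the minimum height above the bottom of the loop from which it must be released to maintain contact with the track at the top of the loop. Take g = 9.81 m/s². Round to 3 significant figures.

h = 2.70 m

At the top, for minimum speed gravity alone supplies the centripetal force: mg = mv_top²/r ⇒ v_top² = gr = 10.59 m²/s²
Energy conservation from release height h to the top (height 2r): mgh = ½mv_top² + mg(2r)
h = v_top²/(2g) + 2r = r/2 + 2r = 5r/2 = 2.700 m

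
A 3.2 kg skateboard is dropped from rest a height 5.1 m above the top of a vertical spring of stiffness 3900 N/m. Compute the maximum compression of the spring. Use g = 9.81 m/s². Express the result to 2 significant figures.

Measuring PE from the top of the relaxed spring, at max compression the skateboard has dropped H + x with zero KE, so:
mg(H + x) = ½kx²
½(3900)x² − (3.2)(9.81)x − (3.2)(9.81)(5.1) = 0
1950x² − 31.39x − 160.1 = 0
x = [31.39 + √(985.5 + 1.2488e+06)]/(2 × 1950) = 0.2947 m

x = 0.29 m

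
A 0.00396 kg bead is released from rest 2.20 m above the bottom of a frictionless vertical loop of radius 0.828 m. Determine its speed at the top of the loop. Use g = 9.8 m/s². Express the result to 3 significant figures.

v = 3.27 m/s

Energy conservation: mgh = ½mv_top² + mg(2r)
v_top² = 2g(h − 2r) = 2(9.8)(2.20 − 1.656) = 10.66
v_top = 3.265 m/s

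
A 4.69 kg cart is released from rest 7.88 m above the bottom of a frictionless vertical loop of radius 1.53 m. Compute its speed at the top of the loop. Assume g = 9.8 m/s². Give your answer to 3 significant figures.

v = 9.72 m/s

Energy conservation: mgh = ½mv_top² + mg(2r)
v_top² = 2g(h − 2r) = 2(9.8)(7.88 − 3.060) = 94.47
v_top = 9.720 m/s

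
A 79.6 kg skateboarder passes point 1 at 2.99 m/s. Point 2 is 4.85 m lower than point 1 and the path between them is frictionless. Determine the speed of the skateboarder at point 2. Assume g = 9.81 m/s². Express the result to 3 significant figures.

Mechanical energy is conserved (no friction): ½mv₀² + mgh = ½mv²
The mass cancels from both sides.
v² = v₀² + 2gh = (2.99)² + 2(9.81)(4.85) = 104.10
v = √104.10 = 10.20 m/s

v = 10.2 m/s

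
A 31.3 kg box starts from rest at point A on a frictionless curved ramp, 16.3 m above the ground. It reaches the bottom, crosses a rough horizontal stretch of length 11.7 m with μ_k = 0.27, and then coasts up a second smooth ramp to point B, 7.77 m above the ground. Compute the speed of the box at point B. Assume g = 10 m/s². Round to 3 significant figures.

Energy at A: mgh₁ = (31.3)(10)(16.3) = 5101.9 J
Friction loss: W_f = μ_k mg d = 988.8 J
At B: ½mv² + mgh₂ = mgh₁ − W_f
½mv² = 5101.9 − 988.8 − 2432.0 = 1681.1 J
v = √(2 × 1681.1/31.3) = 10.36 m/s

v = 10.4 m/s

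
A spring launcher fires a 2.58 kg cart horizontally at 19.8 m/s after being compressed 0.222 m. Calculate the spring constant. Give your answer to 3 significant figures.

Spring PE at full compression equals KE at release: ½kx² = ½mv²
k = mv²/x² = (2.58)(19.8)²/(0.222)² = 20523 N/m

k = 20500 N/m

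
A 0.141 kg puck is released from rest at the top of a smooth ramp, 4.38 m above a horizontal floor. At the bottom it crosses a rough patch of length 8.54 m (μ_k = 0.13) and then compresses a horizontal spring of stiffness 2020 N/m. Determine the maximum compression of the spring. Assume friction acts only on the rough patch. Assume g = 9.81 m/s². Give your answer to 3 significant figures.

x = 0.0669 m

Initial energy: E₁ = mgh = (0.141)(9.81)(4.38) = 6.0585 J
Friction removes W_f = μ_k mg d = (0.13)(0.141)(9.81)(8.54) = 1.536 J
Energy reaching the spring: E = 6.0585 − 1.536 = 4.5228 J
At max compression ½kx² = E ⇒ x = √(2E/k) = √(2 × 4.5228/2020) = 0.06692 m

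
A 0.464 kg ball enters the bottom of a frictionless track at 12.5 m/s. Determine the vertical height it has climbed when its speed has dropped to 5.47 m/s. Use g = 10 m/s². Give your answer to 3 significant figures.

h = 6.32 m

Energy balance between the two points: ½mv₁² = ½mv₂² + mgh
h = (v₁² − v₂²)/(2g) = (12.5² − 5.47²)/(2 × 10) = 6.316 m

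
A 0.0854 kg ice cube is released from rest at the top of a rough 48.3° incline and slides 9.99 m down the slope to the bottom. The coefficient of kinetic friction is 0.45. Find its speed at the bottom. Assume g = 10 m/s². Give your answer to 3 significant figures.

Energy: mgh = ½mv² + W_f, with h = L sinθ and W_f = μ_k (mg cosθ) L
mgh = mgL sinθ = (0.0854)(10)(9.99)sin48.3° = 6.3699 J
W_f = μ_k mg cosθ · L = (0.45)(0.0854)(10)cos48.3°·9.99 = 2.554 J
½mv² = 6.3699 − 2.554 = 3.8160 J
v = √(2 × 3.8160/0.0854) = 9.453 m/s

v = 9.45 m/s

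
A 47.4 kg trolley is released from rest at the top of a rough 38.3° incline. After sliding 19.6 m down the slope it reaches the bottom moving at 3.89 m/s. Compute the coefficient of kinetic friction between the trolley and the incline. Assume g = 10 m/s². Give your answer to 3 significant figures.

mgh = ½mv² + μ_k (mg cosθ) L, with h = L sinθ
mgL sinθ = 5758.0 J; ½mv² = 358.63 J
W_f = 5758.0 − 358.63 = 5399 J
μ_k = W_f/(mg cosθ · L) = 5399/(372.0 × 19.6) = 0.7406

μ_k = 0.741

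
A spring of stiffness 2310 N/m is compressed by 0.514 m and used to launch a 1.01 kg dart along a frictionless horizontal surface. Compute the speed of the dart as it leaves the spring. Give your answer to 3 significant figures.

v = 24.6 m/s

Spring PE converts entirely to kinetic energy: ½kx² = ½mv²
v = x√(k/m) = 0.514 × √(2310/1.01) = 24.58 m/s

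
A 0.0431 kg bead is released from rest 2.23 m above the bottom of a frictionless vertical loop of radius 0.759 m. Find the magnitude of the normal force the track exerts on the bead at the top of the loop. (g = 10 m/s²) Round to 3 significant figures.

N = 0.378 N

Energy from release to top (height 2r): mgh = ½mv_top² + mg(2r)
v_top² = 2g(h − 2r) = 2(10)(2.23 − 1.518) = 14.240 m²/s²
At the top, both N and weight point toward the centre: N + mg = mv_top²/r
N = m(v_top²/r − g) = 0.0431(14.240/0.759 − 10) = 0.3776 N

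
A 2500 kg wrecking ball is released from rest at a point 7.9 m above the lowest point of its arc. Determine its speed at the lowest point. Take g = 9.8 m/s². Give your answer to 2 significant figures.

v = 12 m/s

Mechanical energy is conserved (no friction): mgh = ½mv²
v = √(2gh) = √(2 × 9.8 × 7.9) = √154.84 = 12.44 m/s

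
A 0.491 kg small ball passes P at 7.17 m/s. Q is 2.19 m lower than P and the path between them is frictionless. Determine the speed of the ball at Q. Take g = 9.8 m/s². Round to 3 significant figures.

Equating total energy at the two states: ½mv₀² + mgh = ½mv²
v² = v₀² + 2gh = (7.17)² + 2(9.8)(2.19) = 94.333
v = √94.333 = 9.713 m/s

v = 9.71 m/s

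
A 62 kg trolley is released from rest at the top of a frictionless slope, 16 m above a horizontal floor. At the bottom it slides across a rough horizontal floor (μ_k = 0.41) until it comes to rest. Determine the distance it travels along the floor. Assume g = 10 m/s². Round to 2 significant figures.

d = 39 m

Energy at the top = energy at the end + work done against friction:
At rest all PE has been dissipated by friction: mgh = μ_k m g d
d = h/μ_k = 16/0.41 = 39.02 m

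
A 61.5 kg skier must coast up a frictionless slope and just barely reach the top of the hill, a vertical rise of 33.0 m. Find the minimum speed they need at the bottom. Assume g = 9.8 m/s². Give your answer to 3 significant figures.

v = 25.4 m/s

At the top they are momentarily at rest, so all KE converts to PE: ½mv² = mgh
v = √(2gh) = √(2 × 9.8 × 33.0) = 25.43 m/s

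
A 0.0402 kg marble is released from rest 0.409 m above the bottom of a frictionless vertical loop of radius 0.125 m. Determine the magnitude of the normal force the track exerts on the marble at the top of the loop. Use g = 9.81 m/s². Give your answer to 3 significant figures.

N = 0.609 N

Energy from release to top (height 2r): mgh = ½mv_top² + mg(2r)
v_top² = 2g(h − 2r) = 2(9.81)(0.409 − 0.2500) = 3.1196 m²/s²
At the top, both N and weight point toward the centre: N + mg = mv_top²/r
N = m(v_top²/r − g) = 0.0402(3.1196/0.125 − 9.81) = 0.6089 N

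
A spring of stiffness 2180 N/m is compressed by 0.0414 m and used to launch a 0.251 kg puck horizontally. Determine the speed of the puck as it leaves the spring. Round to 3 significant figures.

v = 3.86 m/s

Conservation of energy: ½kx² = ½mv²
v = x√(k/m) = 0.0414 × √(2180/0.251) = 3.858 m/s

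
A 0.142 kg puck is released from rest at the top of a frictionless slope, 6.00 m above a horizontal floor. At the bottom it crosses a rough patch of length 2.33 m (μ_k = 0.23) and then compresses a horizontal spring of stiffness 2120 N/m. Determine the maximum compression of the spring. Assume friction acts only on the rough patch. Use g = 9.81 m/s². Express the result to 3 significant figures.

Initial energy: E₁ = mgh = (0.142)(9.81)(6.00) = 8.3581 J
Friction removes W_f = μ_k mg d = (0.23)(0.142)(9.81)(2.33) = 0.7465 J
Energy reaching the spring: E = 8.3581 − 0.7465 = 7.6116 J
At max compression ½kx² = E ⇒ x = √(2E/k) = √(2 × 7.6116/2120) = 0.08474 m

x = 0.0847 m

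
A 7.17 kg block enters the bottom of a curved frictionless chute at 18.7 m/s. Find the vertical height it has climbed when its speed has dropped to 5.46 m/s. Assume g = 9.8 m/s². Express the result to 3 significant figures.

h = 16.3 m

Conservation of energy: ½mv₁² = ½mv₂² + mgh
h = (v₁² − v₂²)/(2g) = (18.7² − 5.46²)/(2 × 9.8) = 16.32 m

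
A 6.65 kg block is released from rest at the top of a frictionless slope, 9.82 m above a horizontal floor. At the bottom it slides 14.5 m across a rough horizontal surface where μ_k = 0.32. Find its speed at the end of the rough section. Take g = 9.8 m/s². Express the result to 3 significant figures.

v = 10.1 m/s

Energy bookkeeping (friction removes W_f = μ_k N d):
mgh = ½mv² + μ_k m g d
W_f = μ_k mg d = (0.32)(6.65)(9.8)(14.5) = 302.4 J
½mv² = mgh − W_f = 639.97 − 302.4 = 337.58 J
v = √(2 × 337.58/6.65) = 10.08 m/s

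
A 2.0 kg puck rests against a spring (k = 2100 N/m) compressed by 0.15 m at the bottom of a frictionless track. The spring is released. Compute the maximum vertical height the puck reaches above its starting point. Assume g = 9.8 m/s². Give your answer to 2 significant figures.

At maximum height the puck is at rest, so ½kx² = mgh
h = kx²/(2mg) = (2100)(0.15)²/(2 × 2.0 × 9.8) = 1.205 m

h = 1.2 m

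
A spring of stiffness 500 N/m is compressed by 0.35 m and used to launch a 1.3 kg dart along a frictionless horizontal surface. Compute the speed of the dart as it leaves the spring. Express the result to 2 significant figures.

Conservation of energy: ½kx² = ½mv²
v = x√(k/m) = 0.35 × √(500/1.3) = 6.864 m/s

v = 6.9 m/s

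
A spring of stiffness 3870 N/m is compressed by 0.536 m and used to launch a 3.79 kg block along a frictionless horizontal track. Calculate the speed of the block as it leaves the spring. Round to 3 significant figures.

Spring PE converts entirely to kinetic energy: ½kx² = ½mv²
v = x√(k/m) = 0.536 × √(3870/3.79) = 17.13 m/s

v = 17.1 m/s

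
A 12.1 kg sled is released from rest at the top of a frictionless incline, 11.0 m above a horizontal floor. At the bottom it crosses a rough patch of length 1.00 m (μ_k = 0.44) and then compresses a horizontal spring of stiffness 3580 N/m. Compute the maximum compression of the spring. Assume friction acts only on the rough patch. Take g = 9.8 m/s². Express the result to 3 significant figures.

Initial energy: E₁ = mgh = (12.1)(9.8)(11.0) = 1304.4 J
Friction removes W_f = μ_k mg d = (0.44)(12.1)(9.8)(1.00) = 52.18 J
Energy reaching the spring: E = 1304.4 − 52.18 = 1252.2 J
At max compression ½kx² = E ⇒ x = √(2E/k) = √(2 × 1252.2/3580) = 0.8364 m

x = 0.836 m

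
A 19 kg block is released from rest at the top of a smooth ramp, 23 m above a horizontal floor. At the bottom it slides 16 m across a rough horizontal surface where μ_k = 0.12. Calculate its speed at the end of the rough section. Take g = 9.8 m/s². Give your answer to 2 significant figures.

v = 20 m/s

Applying the work–energy principle:
mgh = ½mv² + μ_k m g d
W_f = μ_k mg d = (0.12)(19)(9.8)(16) = 357.5 J
½mv² = mgh − W_f = 4282.6 − 357.5 = 3925.1 J
v = √(2 × 3925.1/19) = 20.33 m/s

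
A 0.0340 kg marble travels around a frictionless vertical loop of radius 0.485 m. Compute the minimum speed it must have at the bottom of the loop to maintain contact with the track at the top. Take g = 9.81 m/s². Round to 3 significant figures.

At the top: mg = mv_top²/r ⇒ v_top² = gr = 4.758 m²/s²
Energy from bottom to top (height 2r): ½mv_bot² = ½mv_top² + mg(2r)
v_bot² = gr + 4gr = 5gr = 23.79
v_bot = √(5gr) = 4.877 m/s

v = 4.88 m/s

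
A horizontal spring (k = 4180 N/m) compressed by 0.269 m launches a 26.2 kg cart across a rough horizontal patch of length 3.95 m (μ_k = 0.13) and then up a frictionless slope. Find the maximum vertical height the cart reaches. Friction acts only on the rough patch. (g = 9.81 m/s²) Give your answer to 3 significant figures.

Spring energy: E₀ = ½kx² = ½(4180)(0.269)² = 151.23 J
Friction: W_f = μ_k mg d = (0.13)(26.2)(9.81)(3.95) = 132.0 J
Energy at base of ramp: E = 151.23 − 132.0 = 19.254 J
At max height all remaining energy is PE: mgh = E ⇒ h = E/(mg) = 19.254/(26.2 × 9.81) = 0.07491 m

h = 0.0749 m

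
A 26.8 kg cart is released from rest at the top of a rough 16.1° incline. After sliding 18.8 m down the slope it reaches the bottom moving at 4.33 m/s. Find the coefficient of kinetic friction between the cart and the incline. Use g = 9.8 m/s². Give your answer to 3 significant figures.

The energy dissipated by friction is the PE lost minus the KE gained:
mgL sinθ = 1369.3 J; ½mv² = 251.24 J
W_f = 1369.3 − 251.24 = 1118 J
μ_k = W_f/(mg cosθ · L) = 1118/(252.3 × 18.8) = 0.2357

μ_k = 0.236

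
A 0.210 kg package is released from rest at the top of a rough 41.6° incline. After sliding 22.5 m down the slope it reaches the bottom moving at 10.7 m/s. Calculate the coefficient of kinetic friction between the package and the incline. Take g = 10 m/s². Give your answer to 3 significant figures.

Energy balance down the incline: mg L sinθ − ½mv² = μ_k (mg cosθ) L
mgL sinθ = 31.371 J; ½mv² = 12.021 J
W_f = 31.371 − 12.021 = 19.35 J
μ_k = W_f/(mg cosθ · L) = 19.35/(1.570 × 22.5) = 0.5476

μ_k = 0.548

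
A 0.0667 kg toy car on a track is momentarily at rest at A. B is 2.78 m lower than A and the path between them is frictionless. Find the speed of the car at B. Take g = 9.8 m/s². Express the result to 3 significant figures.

v = 7.38 m/s

Equating total energy at the two states: mgh = ½mv²
v = √(2gh) = √(2 × 9.8 × 2.78) = √54.488 = 7.382 m/s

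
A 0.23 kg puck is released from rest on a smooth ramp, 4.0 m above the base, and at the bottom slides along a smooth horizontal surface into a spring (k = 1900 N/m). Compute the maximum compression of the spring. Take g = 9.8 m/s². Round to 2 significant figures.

Gravitational PE at the top equals spring PE at max compression: mgh = ½kx²
x = √(2mgh/k) = √(2 × 0.23 × 9.8 × 4.0 / 1900) = 0.09742 m

x = 0.097 m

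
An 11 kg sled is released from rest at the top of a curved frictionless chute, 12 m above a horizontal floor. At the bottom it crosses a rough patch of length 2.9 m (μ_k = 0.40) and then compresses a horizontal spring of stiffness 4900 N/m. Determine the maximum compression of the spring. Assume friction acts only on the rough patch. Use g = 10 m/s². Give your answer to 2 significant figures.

Initial energy: E₁ = mgh = (11)(10)(12) = 1320.0 J
Friction removes W_f = μ_k mg d = (0.40)(11)(10)(2.9) = 127.6 J
Energy reaching the spring: E = 1320.0 − 127.6 = 1192.4 J
At max compression ½kx² = E ⇒ x = √(2E/k) = √(2 × 1192.4/4900) = 0.6976 m

x = 0.70 m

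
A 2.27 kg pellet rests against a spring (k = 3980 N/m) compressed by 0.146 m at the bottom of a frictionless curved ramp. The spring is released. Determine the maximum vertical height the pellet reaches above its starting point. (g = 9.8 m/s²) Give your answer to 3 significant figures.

At maximum height the pellet is at rest, so ½kx² = mgh
h = kx²/(2mg) = (3980)(0.146)²/(2 × 2.27 × 9.8) = 1.907 m

h = 1.91 m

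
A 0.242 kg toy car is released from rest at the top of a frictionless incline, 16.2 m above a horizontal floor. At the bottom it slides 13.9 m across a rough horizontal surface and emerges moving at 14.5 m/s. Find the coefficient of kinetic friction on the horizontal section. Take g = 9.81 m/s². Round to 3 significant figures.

Applying the work–energy principle:
mgh = ½mv² + μ_k m g d
mgh = 38.459 J; ½mv² = 25.440 J
W_f = 38.459 − 25.440 = 13.02 J
μ_k = W_f/(mg·d) = 13.02/(2.374 × 13.9) = 0.3945

μ_k = 0.395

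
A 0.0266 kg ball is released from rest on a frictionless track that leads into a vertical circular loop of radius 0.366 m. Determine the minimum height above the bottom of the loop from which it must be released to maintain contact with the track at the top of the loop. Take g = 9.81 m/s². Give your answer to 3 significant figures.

At the top, for minimum speed gravity alone supplies the centripetal force: mg = mv_top²/r ⇒ v_top² = gr = 3.590 m²/s²
Energy conservation from release height h to the top (height 2r): mgh = ½mv_top² + mg(2r)
h = v_top²/(2g) + 2r = r/2 + 2r = 5r/2 = 0.9150 m

h = 0.915 m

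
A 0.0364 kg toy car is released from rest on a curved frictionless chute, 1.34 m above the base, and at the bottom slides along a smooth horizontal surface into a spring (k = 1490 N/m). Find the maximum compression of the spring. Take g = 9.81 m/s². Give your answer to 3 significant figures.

At max compression the car is momentarily at rest: mgh = ½kx²
x = √(2mgh/k) = √(2 × 0.0364 × 9.81 × 1.34 / 1490) = 0.02534 m

x = 0.0253 m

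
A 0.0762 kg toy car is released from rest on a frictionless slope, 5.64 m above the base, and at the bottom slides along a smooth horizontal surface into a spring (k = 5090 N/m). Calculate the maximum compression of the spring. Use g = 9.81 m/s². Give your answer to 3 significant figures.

At max compression the car is momentarily at rest: mgh = ½kx²
x = √(2mgh/k) = √(2 × 0.0762 × 9.81 × 5.64 / 5090) = 0.04070 m

x = 0.0407 m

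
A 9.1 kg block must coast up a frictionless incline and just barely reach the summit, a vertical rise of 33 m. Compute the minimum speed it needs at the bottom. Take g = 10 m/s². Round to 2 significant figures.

v = 26 m/s

At the top it is momentarily at rest, so all KE converts to PE: ½mv² = mgh
v = √(2gh) = √(2 × 10 × 33) = 25.69 m/s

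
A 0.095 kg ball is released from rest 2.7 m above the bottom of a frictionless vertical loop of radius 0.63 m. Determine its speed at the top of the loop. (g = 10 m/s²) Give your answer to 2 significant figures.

v = 5.4 m/s

Energy conservation: mgh = ½mv_top² + mg(2r)
v_top² = 2g(h − 2r) = 2(10)(2.7 − 1.260) = 28.80
v_top = 5.367 m/s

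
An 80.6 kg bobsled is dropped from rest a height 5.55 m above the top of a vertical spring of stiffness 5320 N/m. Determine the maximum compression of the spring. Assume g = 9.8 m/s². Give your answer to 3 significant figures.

Take the reference level at the top of the uncompressed spring. At max compression the bobsled has fallen H + x and is momentarily at rest:
mg(H + x) = ½kx²
½(5320)x² − (80.6)(9.8)x − (80.6)(9.8)(5.55) = 0
2660x² − 789.9x − 4384 = 0
x = [789.9 + √(623910 + 4.6644e+07)]/(2 × 2660) = 1.441 m

x = 1.44 m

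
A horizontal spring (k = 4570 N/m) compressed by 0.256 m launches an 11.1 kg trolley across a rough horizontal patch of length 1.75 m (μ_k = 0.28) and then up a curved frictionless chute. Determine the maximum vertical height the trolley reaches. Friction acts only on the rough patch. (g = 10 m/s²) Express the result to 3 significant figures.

h = 0.859 m

Spring energy: E₀ = ½kx² = ½(4570)(0.256)² = 149.75 J
Friction: W_f = μ_k mg d = (0.28)(11.1)(10)(1.75) = 54.39 J
Energy at base of ramp: E = 149.75 − 54.39 = 95.360 J
At max height all remaining energy is PE: mgh = E ⇒ h = E/(mg) = 95.360/(11.1 × 10) = 0.8591 m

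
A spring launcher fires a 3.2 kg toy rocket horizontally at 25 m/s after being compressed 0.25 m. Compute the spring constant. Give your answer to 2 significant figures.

k = 32000 N/m

½kx² = ½mv²
k = mv²/x² = (3.2)(25)²/(0.25)² = 32000 N/m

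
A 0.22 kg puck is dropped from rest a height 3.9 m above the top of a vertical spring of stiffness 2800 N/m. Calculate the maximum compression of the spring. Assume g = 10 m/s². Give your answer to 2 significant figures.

Take the reference level at the top of the uncompressed spring. At max compression the puck has fallen H + x and is momentarily at rest:
mg(H + x) = ½kx²
½(2800)x² − (0.22)(10)x − (0.22)(10)(3.9) = 0
1400x² − 2.200x − 8.580 = 0
x = [2.200 + √(4.840 + 48048)]/(2 × 1400) = 0.07907 m

x = 0.079 m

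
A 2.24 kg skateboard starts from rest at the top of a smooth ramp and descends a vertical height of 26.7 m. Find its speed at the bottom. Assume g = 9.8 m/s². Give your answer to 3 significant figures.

Equating total energy at the two states: mgh = ½mv²
v = √(2gh) = √(2 × 9.8 × 26.7) = √523.32 = 22.88 m/s

v = 22.9 m/s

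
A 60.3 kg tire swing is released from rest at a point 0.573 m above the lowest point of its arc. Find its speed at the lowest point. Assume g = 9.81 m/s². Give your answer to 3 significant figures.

Equating total energy at the two states: mgh = ½mv²
v = √(2gh) = √(2 × 9.81 × 0.573) = √11.242 = 3.353 m/s

v = 3.35 m/s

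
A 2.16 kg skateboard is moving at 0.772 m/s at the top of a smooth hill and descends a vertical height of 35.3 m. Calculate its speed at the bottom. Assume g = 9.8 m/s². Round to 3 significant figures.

v = 26.3 m/s

By conservation of mechanical energy, ½mv₀² + mgh = ½mv²
The mass cancels from both sides.
v² = v₀² + 2gh = (0.772)² + 2(9.8)(35.3) = 692.48
v = √692.48 = 26.31 m/s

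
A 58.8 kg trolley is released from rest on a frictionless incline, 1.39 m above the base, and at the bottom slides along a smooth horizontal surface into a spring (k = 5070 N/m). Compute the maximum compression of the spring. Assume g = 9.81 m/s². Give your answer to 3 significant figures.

At max compression the trolley is momentarily at rest: mgh = ½kx²
x = √(2mgh/k) = √(2 × 58.8 × 9.81 × 1.39 / 5070) = 0.5624 m

x = 0.562 m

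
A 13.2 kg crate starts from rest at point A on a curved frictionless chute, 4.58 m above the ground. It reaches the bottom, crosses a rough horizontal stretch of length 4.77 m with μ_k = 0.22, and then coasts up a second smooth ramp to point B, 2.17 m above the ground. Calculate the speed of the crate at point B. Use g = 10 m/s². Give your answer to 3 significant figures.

v = 5.22 m/s

Energy at A: mgh₁ = (13.2)(10)(4.58) = 604.56 J
Friction loss: W_f = μ_k mg d = 138.5 J
At B: ½mv² + mgh₂ = mgh₁ − W_f
½mv² = 604.56 − 138.5 − 286.44 = 179.60 J
v = √(2 × 179.60/13.2) = 5.217 m/s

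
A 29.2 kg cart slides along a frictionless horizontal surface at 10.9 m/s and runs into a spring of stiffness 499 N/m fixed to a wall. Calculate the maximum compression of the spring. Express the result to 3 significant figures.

x = 2.64 m

At max compression the cart is momentarily at rest: ½mv² = ½kx²
x = v√(m/k) = 10.9 × √(29.2/499) = 2.637 m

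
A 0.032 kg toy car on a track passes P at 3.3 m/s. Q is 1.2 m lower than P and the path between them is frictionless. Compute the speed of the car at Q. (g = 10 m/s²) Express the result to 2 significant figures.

v = 5.9 m/s

Equating total energy at the two states: ½mv₀² + mgh = ½mv²
v² = v₀² + 2gh = (3.3)² + 2(10)(1.2) = 34.890
v = √34.890 = 5.907 m/s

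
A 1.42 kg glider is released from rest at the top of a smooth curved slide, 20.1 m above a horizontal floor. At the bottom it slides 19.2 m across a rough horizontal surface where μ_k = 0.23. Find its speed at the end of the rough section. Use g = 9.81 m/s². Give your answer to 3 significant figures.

Energy at the top = energy at the end + work done against friction:
mgh = ½mv² + μ_k m g d
W_f = μ_k mg d = (0.23)(1.42)(9.81)(19.2) = 61.52 J
½mv² = mgh − W_f = 280.00 − 61.52 = 218.48 J
v = √(2 × 218.48/1.42) = 17.54 m/s

v = 17.5 m/s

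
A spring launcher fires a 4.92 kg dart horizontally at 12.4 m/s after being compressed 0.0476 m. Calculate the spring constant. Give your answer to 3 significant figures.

Energy stored in the spring equals the launch KE: ½kx² = ½mv²
k = mv²/x² = (4.92)(12.4)²/(0.0476)² = 333883 N/m

k = 334000 N/m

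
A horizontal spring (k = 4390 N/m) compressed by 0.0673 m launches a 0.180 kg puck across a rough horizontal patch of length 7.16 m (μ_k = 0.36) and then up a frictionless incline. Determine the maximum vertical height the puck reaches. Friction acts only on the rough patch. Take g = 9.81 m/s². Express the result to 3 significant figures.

Spring energy: E₀ = ½kx² = ½(4390)(0.0673)² = 9.9418 J
Friction: W_f = μ_k mg d = (0.36)(0.180)(9.81)(7.16) = 4.552 J
Energy at base of ramp: E = 9.9418 − 4.552 = 5.3903 J
At max height all remaining energy is PE: mgh = E ⇒ h = E/(mg) = 5.3903/(0.180 × 9.81) = 3.053 m

h = 3.05 m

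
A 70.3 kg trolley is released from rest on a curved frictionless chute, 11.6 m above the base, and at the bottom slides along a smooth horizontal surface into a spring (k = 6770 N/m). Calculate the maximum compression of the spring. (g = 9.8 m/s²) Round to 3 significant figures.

At max compression the trolley is momentarily at rest: mgh = ½kx²
x = √(2mgh/k) = √(2 × 70.3 × 9.8 × 11.6 / 6770) = 1.537 m

x = 1.54 m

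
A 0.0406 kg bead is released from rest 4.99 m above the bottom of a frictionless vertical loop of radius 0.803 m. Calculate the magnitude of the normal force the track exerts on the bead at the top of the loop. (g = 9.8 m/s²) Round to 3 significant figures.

Energy from release to top (height 2r): mgh = ½mv_top² + mg(2r)
v_top² = 2g(h − 2r) = 2(9.8)(4.99 − 1.606) = 66.326 m²/s²
At the top, both N and weight point toward the centre: N + mg = mv_top²/r
N = m(v_top²/r − g) = 0.0406(66.326/0.803 − 9.8) = 2.956 N

N = 2.96 N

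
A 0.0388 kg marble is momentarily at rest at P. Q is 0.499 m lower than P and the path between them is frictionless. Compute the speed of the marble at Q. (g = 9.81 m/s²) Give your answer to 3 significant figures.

v = 3.13 m/s

Mechanical energy is conserved (no friction): mgh = ½mv²
The mass cancels from both sides.
v = √(2gh) = √(2 × 9.81 × 0.499) = √9.7904 = 3.129 m/s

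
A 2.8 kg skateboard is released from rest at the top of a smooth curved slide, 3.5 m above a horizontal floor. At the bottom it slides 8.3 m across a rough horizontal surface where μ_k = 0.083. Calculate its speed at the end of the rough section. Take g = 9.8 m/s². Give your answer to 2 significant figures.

Energy at the top = energy at the end + work done against friction:
mgh = ½mv² + μ_k m g d
W_f = μ_k mg d = (0.083)(2.8)(9.8)(8.3) = 18.90 J
½mv² = mgh − W_f = 96.040 − 18.90 = 77.137 J
v = √(2 × 77.137/2.8) = 7.423 m/s

v = 7.4 m/s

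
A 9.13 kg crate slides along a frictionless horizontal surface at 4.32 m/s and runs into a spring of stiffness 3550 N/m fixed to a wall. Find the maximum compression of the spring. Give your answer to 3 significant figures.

Conservation of energy between contact and max compression: ½mv² = ½kx²
x = v√(m/k) = 4.32 × √(9.13/3550) = 0.2191 m

x = 0.219 m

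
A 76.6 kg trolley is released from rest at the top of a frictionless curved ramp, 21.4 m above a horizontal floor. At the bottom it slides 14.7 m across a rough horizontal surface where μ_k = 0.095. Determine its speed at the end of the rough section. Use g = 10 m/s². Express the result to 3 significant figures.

v = 20.0 m/s

Applying the work–energy principle:
mgh = ½mv² + μ_k m g d
W_f = μ_k mg d = (0.095)(76.6)(10)(14.7) = 1070 J
½mv² = mgh − W_f = 16392 − 1070 = 15323 J
v = √(2 × 15323/76.6) = 20.00 m/s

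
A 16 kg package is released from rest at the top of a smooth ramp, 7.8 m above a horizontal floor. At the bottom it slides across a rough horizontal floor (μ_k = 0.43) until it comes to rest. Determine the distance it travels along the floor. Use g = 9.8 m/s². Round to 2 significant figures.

d = 18 m

Energy bookkeeping (friction removes W_f = μ_k N d):
At rest all PE has been dissipated by friction: mgh = μ_k m g d
d = h/μ_k = 7.8/0.43 = 18.14 m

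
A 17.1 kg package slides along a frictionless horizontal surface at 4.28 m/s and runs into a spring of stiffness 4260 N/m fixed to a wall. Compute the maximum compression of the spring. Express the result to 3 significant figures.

x = 0.271 m

At max compression the package is momentarily at rest: ½mv² = ½kx²
x = v√(m/k) = 4.28 × √(17.1/4260) = 0.2712 m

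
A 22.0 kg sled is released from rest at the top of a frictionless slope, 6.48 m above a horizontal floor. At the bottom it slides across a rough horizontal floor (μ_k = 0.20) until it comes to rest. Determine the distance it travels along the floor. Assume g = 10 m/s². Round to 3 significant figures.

Energy at the top = energy at the end + work done against friction:
At rest all PE has been dissipated by friction: mgh = μ_k m g d
d = h/μ_k = 6.48/0.20 = 32.40 m

d = 32.4 m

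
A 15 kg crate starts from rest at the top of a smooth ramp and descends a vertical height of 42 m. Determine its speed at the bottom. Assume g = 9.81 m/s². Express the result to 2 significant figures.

v = 29 m/s

Energy conservation between the two points: mgh = ½mv²
v = √(2gh) = √(2 × 9.81 × 42) = √824.04 = 28.71 m/s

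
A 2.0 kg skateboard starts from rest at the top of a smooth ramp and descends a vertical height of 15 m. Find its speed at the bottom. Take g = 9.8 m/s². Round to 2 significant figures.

Equating total energy at the two states: mgh = ½mv²
v = √(2gh) = √(2 × 9.8 × 15) = √294.00 = 17.15 m/s

v = 17 m/s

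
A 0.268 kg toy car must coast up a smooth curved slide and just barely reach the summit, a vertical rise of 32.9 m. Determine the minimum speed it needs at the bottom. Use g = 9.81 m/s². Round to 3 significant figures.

At the top it is momentarily at rest, so all KE converts to PE: ½mv² = mgh
v = √(2gh) = √(2 × 9.81 × 32.9) = 25.41 m/s

v = 25.4 m/s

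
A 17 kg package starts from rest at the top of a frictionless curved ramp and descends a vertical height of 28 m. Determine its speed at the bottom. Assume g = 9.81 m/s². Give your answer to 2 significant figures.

By conservation of mechanical energy, mgh = ½mv²
v = √(2gh) = √(2 × 9.81 × 28) = √549.36 = 23.44 m/s

v = 23 m/s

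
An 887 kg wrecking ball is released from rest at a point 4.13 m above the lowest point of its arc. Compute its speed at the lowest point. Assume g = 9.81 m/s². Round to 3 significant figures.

v = 9.00 m/s

Energy conservation between the two points: mgh = ½mv²
v = √(2gh) = √(2 × 9.81 × 4.13) = √81.031 = 9.002 m/s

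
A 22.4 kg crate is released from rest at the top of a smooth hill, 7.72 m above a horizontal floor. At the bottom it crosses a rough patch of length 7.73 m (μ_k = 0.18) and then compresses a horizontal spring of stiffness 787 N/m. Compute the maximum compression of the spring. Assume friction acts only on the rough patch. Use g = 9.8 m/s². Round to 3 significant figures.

Initial energy: E₁ = mgh = (22.4)(9.8)(7.72) = 1694.7 J
Friction removes W_f = μ_k mg d = (0.18)(22.4)(9.8)(7.73) = 305.4 J
Energy reaching the spring: E = 1694.7 − 305.4 = 1389.3 J
At max compression ½kx² = E ⇒ x = √(2E/k) = √(2 × 1389.3/787) = 1.879 m

x = 1.88 m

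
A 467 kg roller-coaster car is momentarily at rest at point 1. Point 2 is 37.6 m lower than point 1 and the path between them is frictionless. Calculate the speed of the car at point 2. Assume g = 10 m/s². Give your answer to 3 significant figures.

Mechanical energy is conserved (no friction): mgh = ½mv²
v = √(2gh) = √(2 × 10 × 37.6) = √752.00 = 27.42 m/s

v = 27.4 m/s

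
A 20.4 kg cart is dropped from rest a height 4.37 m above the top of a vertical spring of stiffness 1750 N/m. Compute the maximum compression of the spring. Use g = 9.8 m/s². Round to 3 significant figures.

Measuring PE from the top of the relaxed spring, at max compression the cart has dropped H + x with zero KE, so:
mg(H + x) = ½kx²
½(1750)x² − (20.4)(9.8)x − (20.4)(9.8)(4.37) = 0
875.0x² − 199.9x − 873.7 = 0
x = [199.9 + √(39968 + 3.0578e+06)]/(2 × 875.0) = 1.120 m

x = 1.12 m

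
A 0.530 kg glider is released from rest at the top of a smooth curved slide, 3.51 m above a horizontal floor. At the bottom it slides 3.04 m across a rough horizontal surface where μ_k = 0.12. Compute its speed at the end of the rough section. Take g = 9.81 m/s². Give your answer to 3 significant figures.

Applying the work–energy principle:
mgh = ½mv² + μ_k m g d
W_f = μ_k mg d = (0.12)(0.530)(9.81)(3.04) = 1.897 J
½mv² = mgh − W_f = 18.250 − 1.897 = 16.353 J
v = √(2 × 16.353/0.530) = 7.855 m/s

v = 7.86 m/s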